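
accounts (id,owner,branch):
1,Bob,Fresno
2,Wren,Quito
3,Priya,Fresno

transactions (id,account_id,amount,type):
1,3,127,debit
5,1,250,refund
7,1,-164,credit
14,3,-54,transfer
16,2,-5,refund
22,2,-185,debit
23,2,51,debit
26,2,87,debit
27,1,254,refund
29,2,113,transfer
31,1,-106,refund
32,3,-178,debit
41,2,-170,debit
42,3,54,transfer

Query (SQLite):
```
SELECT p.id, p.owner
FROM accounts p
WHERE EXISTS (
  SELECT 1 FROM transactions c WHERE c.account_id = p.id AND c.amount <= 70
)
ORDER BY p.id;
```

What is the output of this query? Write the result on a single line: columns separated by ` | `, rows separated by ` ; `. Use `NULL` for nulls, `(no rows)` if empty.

For each accounts row, check whether any transactions with matching account_id has amount <= 70.
Keep rows where that is true.

1 | Bob ; 2 | Wren ; 3 | Priya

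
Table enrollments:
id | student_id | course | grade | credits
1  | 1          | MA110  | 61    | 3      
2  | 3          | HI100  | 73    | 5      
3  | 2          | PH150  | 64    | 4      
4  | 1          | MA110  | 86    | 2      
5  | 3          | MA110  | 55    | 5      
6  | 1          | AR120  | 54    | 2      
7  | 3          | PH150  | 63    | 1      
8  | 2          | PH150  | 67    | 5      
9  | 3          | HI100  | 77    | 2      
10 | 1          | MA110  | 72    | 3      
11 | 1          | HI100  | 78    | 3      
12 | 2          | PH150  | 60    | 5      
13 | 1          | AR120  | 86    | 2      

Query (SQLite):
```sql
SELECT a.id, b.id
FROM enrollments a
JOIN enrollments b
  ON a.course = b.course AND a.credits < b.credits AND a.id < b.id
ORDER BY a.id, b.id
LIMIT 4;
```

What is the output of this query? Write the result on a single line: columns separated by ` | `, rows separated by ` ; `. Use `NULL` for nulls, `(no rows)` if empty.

Pairs (a,b) with same course, a.credits < b.credits, a.id < b.id.
course groups: AR120:{6,13} HI100:{2,9,11} MA110:{1,4,5,10} PH150:{3,7,8,12}
Ordered by (a.id, b.id); first 4.

1 | 5 ; 3 | 8 ; 3 | 12 ; 4 | 5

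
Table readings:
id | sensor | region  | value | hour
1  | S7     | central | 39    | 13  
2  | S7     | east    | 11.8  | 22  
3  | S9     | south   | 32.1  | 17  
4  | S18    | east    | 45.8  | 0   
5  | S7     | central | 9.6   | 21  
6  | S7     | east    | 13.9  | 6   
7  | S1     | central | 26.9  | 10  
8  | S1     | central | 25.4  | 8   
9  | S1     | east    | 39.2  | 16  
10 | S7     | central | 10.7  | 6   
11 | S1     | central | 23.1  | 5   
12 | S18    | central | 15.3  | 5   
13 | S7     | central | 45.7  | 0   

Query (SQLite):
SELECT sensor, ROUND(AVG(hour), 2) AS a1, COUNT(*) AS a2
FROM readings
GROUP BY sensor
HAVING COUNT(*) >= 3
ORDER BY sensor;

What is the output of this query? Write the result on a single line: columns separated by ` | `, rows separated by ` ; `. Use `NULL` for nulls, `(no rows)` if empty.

S1 | 9.75 | 4 ; S7 | 11.33 | 6

Group readings by sensor.
Per group compute: ROUND(AVG(hour), 2), COUNT(*).
HAVING: drop groups with fewer than 3 rows.
  S1: ids {7, 8, 9, 11} → ROUND(AVG(hour), 2)=9.75, COUNT(*)=4
  S18: ids {4, 12} → ROUND(AVG(hour), 2)=2.5, COUNT(*)=2
  S7: ids {1, 2, 5, 6, 10, 13} → ROUND(AVG(hour), 2)=11.33, COUNT(*)=6
  S9: ids {3} → ROUND(AVG(hour), 2)=17, COUNT(*)=1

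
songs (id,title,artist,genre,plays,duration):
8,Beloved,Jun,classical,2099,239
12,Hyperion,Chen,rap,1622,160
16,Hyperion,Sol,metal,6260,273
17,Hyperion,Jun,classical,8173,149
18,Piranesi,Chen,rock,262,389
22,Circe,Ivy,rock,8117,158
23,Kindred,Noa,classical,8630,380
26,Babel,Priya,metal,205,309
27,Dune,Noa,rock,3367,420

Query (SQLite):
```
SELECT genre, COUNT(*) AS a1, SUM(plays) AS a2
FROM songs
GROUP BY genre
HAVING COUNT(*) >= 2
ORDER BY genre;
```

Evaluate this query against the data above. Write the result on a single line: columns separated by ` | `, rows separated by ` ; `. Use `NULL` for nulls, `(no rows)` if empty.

classical | 3 | 18902 ; metal | 2 | 6465 ; rock | 3 | 11746

Group songs by genre.
Per group compute: COUNT(*), SUM(plays).
HAVING: drop groups with fewer than 2 rows.
  classical: ids {8, 17, 23} → COUNT(*)=3, SUM(plays)=18902
  metal: ids {16, 26} → COUNT(*)=2, SUM(plays)=6465
  rap: ids {12} → COUNT(*)=1, SUM(plays)=1622
  rock: ids {18, 22, 27} → COUNT(*)=3, SUM(plays)=11746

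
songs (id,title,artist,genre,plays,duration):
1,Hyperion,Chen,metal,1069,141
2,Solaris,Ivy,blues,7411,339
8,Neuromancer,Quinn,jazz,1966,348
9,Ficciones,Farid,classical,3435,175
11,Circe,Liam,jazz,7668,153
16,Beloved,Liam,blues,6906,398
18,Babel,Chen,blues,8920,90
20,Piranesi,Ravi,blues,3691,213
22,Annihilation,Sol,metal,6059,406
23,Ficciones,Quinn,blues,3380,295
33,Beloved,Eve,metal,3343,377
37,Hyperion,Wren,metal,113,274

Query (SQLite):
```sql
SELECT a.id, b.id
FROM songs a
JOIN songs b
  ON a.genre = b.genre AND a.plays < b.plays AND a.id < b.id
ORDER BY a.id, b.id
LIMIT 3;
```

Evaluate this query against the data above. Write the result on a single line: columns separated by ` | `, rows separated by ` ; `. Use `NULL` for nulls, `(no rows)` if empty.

1 | 22 ; 1 | 33 ; 2 | 18

Pairs (a,b) with same genre, a.plays < b.plays, a.id < b.id.
genre groups: blues:{2,16,18,20,23} classical:{9} jazz:{8,11} metal:{1,22,33,37}
Ordered by (a.id, b.id); first 3.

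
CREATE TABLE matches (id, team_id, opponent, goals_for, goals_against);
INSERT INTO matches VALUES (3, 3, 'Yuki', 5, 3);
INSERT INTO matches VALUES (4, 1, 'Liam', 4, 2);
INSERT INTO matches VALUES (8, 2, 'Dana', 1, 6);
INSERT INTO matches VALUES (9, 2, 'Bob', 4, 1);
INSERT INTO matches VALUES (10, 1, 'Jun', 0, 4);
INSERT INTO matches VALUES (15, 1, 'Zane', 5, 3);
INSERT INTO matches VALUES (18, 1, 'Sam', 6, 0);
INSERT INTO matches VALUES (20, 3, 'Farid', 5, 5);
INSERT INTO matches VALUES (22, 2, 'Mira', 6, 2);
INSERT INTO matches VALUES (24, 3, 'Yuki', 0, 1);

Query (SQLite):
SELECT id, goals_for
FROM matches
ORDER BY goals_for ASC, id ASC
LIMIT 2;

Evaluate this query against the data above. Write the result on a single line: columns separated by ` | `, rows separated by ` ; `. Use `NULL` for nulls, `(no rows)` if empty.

Sort by goals_for asc, tiebreak id asc: (0, id=10), (0, id=24), (1, id=8), (4, id=4), (4, id=9) …. Take first 2.

10 | 0 ; 24 | 0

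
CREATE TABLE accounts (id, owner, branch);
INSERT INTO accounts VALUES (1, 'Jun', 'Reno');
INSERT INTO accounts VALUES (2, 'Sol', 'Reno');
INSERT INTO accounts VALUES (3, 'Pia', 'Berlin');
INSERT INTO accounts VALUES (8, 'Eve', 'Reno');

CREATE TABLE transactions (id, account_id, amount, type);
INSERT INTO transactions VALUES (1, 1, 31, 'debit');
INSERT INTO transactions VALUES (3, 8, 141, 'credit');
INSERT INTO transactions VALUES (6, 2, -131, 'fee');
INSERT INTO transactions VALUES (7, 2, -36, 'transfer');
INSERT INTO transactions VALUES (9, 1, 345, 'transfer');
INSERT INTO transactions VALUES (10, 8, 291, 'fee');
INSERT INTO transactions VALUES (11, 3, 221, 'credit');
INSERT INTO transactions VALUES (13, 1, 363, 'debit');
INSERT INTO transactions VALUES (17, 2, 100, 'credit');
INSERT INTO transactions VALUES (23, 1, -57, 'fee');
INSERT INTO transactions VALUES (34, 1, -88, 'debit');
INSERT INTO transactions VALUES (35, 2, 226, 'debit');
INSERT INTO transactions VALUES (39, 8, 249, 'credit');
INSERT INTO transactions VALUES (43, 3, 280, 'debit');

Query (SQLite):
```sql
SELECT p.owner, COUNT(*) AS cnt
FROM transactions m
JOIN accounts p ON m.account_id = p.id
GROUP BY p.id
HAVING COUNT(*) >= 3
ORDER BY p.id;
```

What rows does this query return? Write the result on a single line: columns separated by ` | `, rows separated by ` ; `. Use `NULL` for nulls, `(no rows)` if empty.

Join each transactions row to its accounts via account_id.
Group joined rows by accounts.id; compute COUNT(*) per group.
HAVING: keep groups with count ≥ 3.
  1: ids {1, 9, 13, 23, 34} → COUNT(*)=5
  2: ids {6, 7, 17, 35} → COUNT(*)=4
  3: ids {11, 43} → COUNT(*)=2
  8: ids {3, 10, 39} → COUNT(*)=3

Jun | 5 ; Sol | 4 ; Eve | 3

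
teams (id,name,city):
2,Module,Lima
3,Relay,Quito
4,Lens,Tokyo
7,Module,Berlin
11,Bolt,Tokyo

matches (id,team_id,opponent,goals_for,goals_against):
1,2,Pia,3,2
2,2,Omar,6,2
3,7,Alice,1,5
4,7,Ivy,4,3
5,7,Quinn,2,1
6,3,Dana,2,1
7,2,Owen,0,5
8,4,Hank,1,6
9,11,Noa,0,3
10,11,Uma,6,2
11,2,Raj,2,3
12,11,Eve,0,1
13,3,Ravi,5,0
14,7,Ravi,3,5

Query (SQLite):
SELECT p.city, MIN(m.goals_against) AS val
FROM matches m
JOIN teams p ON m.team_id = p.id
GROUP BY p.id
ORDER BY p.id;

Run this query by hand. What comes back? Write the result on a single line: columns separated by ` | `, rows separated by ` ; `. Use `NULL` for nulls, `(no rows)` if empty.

Lima | 2 ; Quito | 0 ; Tokyo | 6 ; Berlin | 1 ; Tokyo | 1

Join each matches row to its teams via team_id.
Group joined rows by teams.id; compute MIN(m.goals_against) per group.
  2: ids {1, 2, 7, 11} → MIN(m.goals_against)=2
  3: ids {6, 13} → MIN(m.goals_against)=0
  4: ids {8} → MIN(m.goals_against)=6
  7: ids {3, 4, 5, 14} → MIN(m.goals_against)=1
  11: ids {9, 10, 12} → MIN(m.goals_against)=1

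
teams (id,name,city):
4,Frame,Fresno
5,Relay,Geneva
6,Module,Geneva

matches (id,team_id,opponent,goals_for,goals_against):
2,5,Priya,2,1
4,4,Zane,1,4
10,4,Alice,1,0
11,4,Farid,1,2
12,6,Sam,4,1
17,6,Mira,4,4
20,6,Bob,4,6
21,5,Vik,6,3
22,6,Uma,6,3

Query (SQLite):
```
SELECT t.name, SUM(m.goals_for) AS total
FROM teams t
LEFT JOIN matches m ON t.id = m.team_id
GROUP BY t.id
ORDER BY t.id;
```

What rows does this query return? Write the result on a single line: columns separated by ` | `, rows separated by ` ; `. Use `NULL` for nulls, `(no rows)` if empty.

LEFT JOIN keeps every teams row; unmatched ones get NULL for matches columns.
Group by teams.id and compute SUM(m.goals_for). SUM over an all-NULL group is NULL.
  4: ids {4, 10, 11} → SUM(m.goals_for)=3
  5: ids {2, 21} → SUM(m.goals_for)=8
  6: ids {12, 17, 20, 22} → SUM(m.goals_for)=18

Frame | 3 ; Relay | 8 ; Module | 18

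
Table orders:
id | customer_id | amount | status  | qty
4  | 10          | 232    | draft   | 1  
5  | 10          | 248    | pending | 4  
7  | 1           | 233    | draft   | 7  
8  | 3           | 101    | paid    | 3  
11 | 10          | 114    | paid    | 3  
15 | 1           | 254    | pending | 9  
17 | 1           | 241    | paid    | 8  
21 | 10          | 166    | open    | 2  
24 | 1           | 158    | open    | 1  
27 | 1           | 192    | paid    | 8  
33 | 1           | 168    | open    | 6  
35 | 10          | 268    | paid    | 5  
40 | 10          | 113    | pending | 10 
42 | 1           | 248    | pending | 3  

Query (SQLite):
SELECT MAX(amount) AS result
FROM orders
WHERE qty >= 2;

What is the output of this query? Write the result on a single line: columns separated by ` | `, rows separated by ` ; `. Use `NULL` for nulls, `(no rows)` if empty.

Rows where qty >= 2 → amount values: [248, 233, 101, 114, 254, 241, 166, 192, 168, 268, 113, 248].
MAX of non-NULL values = 268.

268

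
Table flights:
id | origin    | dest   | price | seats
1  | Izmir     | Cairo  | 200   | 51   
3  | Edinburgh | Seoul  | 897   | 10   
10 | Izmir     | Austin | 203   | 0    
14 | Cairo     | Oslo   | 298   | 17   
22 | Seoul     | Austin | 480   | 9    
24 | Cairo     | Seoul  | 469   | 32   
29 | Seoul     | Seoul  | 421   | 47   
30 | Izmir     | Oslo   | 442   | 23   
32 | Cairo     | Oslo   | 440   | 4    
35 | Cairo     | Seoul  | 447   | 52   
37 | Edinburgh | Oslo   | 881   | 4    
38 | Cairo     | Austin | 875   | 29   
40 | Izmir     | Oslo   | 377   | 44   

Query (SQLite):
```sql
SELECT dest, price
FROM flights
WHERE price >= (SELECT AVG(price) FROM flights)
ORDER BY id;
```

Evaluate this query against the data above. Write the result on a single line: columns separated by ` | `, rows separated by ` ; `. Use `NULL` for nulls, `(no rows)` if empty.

Seoul | 897 ; Oslo | 881 ; Austin | 875

Scalar subquery: AVG(price) over all flights rows = 494.615385 (≈; comparison uses full precision).
Keep rows where price >= that value.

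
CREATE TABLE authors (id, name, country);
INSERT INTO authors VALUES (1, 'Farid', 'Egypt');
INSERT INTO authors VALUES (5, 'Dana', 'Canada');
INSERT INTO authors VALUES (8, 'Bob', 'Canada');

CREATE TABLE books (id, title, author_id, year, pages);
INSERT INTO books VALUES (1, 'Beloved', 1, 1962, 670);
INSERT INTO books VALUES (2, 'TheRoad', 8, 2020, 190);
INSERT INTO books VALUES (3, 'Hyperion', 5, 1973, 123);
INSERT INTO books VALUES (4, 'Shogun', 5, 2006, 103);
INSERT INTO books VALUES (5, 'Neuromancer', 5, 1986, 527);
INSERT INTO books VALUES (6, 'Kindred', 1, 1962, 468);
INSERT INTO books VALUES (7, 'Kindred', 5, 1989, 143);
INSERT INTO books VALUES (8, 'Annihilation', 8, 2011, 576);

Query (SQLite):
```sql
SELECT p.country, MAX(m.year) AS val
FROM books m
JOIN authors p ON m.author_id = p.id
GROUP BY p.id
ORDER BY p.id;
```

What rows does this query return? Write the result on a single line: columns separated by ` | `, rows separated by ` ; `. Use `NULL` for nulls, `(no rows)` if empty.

Egypt | 1962 ; Canada | 2006 ; Canada | 2020

Join each books row to its authors via author_id.
Group joined rows by authors.id; compute MAX(m.year) per group.
  1: ids {1, 6} → MAX(m.year)=1962
  5: ids {3, 4, 5, 7} → MAX(m.year)=2006
  8: ids {2, 8} → MAX(m.year)=2020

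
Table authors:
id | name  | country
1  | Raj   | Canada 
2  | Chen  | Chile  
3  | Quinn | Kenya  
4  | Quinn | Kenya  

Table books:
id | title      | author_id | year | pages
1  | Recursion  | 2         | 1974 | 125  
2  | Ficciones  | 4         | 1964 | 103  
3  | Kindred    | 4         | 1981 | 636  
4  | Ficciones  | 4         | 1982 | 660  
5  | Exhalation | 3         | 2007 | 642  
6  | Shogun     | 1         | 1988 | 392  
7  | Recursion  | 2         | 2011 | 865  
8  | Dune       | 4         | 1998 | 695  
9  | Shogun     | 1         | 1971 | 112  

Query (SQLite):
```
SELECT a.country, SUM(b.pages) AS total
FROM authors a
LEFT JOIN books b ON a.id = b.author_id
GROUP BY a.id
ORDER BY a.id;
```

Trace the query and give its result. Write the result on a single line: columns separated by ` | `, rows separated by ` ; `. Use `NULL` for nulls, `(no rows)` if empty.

LEFT JOIN keeps every authors row; unmatched ones get NULL for books columns.
Group by authors.id and compute SUM(b.pages). SUM over an all-NULL group is NULL.
  1: ids {6, 9} → SUM(b.pages)=504
  2: ids {1, 7} → SUM(b.pages)=990
  3: ids {5} → SUM(b.pages)=642
  4: ids {2, 3, 4, 8} → SUM(b.pages)=2094

Canada | 504 ; Chile | 990 ; Kenya | 642 ; Kenya | 2094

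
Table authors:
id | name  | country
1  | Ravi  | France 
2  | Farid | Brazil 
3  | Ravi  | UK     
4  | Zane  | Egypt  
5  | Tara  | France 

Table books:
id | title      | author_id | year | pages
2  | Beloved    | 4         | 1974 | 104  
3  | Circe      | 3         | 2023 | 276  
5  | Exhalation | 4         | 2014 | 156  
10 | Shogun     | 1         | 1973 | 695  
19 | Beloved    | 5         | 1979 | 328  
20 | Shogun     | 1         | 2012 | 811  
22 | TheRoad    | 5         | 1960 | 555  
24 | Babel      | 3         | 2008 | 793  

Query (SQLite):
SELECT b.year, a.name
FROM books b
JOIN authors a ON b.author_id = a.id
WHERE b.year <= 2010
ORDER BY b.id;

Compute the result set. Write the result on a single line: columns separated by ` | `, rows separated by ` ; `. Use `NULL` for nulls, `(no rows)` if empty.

1974 | Zane ; 1973 | Ravi ; 1979 | Tara ; 1960 | Tara ; 2008 | Ravi

Each books row matches the authors row where author_id = authors.id.
Then keep rows with b.year <= 2010.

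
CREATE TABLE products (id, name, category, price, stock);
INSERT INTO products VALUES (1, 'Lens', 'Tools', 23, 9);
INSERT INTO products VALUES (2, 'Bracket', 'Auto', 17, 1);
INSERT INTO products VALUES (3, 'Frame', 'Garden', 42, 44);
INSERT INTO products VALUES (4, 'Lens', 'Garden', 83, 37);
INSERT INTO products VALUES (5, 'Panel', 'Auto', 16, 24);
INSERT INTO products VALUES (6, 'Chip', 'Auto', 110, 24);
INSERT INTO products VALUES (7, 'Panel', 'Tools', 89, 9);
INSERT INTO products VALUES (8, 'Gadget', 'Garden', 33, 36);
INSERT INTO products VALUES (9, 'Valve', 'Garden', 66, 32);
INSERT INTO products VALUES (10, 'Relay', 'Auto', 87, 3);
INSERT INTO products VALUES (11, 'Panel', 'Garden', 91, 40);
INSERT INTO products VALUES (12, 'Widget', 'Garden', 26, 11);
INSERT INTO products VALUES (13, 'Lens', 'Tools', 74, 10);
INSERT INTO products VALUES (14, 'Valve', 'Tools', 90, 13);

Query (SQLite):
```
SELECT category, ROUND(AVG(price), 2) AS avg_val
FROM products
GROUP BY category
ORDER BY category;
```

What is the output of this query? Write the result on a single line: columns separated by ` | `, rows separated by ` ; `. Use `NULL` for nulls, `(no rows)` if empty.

Auto | 57.5 ; Garden | 56.83 ; Tools | 69

Partition products by category; compute ROUND(AVG(price), 2) within each group.
  Auto: ids {2, 5, 6, 10} → ROUND(AVG(price), 2)=57.5
  Garden: ids {3, 4, 8, 9, 11, 12} → ROUND(AVG(price), 2)=56.83
  Tools: ids {1, 7, 13, 14} → ROUND(AVG(price), 2)=69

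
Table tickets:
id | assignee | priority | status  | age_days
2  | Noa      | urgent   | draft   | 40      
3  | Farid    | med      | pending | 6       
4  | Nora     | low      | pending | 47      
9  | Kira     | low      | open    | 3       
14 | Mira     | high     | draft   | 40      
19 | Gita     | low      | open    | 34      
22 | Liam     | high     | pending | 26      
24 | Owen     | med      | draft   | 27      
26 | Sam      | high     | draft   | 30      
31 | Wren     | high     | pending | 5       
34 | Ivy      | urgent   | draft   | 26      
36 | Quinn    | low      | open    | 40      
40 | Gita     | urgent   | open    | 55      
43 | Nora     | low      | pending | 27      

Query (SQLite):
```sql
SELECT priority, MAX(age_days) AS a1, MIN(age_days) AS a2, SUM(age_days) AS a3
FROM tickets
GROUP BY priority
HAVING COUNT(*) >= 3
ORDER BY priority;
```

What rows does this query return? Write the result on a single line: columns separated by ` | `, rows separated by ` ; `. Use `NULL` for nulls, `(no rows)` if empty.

Group tickets by priority.
Per group compute: MAX(age_days), MIN(age_days), SUM(age_days).
HAVING: drop groups with fewer than 3 rows.
  high: ids {14, 22, 26, 31} → MAX(age_days)=40, MIN(age_days)=5, SUM(age_days)=101
  low: ids {4, 9, 19, 36, 43} → MAX(age_days)=47, MIN(age_days)=3, SUM(age_days)=151
  med: ids {3, 24} → MAX(age_days)=27, MIN(age_days)=6, SUM(age_days)=33
  urgent: ids {2, 34, 40} → MAX(age_days)=55, MIN(age_days)=26, SUM(age_days)=121

high | 40 | 5 | 101 ; low | 47 | 3 | 151 ; urgent | 55 | 26 | 121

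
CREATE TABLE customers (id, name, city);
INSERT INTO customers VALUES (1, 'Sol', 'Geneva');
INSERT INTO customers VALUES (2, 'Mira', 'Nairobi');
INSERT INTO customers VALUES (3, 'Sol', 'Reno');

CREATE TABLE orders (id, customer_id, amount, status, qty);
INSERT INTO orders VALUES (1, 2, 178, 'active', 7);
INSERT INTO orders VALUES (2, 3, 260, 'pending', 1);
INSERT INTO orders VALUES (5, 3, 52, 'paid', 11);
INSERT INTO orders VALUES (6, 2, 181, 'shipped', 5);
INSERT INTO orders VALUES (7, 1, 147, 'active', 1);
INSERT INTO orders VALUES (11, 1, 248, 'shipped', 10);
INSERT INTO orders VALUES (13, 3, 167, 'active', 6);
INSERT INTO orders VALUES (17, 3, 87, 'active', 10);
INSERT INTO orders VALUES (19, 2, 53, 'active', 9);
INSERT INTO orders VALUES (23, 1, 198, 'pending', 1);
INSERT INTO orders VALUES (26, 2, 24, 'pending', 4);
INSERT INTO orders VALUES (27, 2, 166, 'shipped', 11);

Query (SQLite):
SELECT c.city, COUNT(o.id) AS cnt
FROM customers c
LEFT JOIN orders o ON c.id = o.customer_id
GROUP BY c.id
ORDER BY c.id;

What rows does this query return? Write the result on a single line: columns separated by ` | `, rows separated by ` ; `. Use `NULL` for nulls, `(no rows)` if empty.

Geneva | 3 ; Nairobi | 5 ; Reno | 4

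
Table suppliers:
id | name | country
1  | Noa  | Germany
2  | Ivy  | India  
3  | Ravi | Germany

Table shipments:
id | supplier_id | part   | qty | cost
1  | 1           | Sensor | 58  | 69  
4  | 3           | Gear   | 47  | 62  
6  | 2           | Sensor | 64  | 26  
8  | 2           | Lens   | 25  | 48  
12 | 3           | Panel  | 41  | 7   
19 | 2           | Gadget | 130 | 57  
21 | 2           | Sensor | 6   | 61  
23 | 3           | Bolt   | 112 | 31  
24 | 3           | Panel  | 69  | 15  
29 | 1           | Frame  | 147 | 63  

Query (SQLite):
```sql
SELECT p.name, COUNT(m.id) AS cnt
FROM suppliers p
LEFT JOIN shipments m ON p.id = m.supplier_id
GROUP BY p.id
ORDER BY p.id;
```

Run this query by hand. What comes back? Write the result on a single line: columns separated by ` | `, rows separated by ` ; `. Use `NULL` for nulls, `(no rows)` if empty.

LEFT JOIN keeps every suppliers row; unmatched ones get NULL for shipments columns.
Group by suppliers.id and compute COUNT(m.id). COUNT(col) of an all-NULL group is 0.
  1: ids {1, 29} → COUNT(m.id)=2
  2: ids {6, 8, 19, 21} → COUNT(m.id)=4
  3: ids {4, 12, 23, 24} → COUNT(m.id)=4

Noa | 2 ; Ivy | 4 ; Ravi | 4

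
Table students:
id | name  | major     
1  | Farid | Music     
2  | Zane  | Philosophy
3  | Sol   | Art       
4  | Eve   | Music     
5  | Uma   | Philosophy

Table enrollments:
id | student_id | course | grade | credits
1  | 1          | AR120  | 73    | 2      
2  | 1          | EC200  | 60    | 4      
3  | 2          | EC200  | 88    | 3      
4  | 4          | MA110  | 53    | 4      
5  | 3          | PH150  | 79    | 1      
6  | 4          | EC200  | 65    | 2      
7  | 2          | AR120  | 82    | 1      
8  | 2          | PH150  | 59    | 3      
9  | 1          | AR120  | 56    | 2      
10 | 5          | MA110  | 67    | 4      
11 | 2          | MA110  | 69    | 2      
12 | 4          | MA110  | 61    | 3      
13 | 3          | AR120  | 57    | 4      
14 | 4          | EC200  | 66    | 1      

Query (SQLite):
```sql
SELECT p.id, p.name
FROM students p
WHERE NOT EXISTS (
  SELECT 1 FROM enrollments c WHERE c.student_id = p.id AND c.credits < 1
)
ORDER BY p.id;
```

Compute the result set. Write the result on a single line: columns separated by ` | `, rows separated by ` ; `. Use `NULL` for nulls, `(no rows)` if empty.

1 | Farid ; 2 | Zane ; 3 | Sol ; 4 | Eve ; 5 | Uma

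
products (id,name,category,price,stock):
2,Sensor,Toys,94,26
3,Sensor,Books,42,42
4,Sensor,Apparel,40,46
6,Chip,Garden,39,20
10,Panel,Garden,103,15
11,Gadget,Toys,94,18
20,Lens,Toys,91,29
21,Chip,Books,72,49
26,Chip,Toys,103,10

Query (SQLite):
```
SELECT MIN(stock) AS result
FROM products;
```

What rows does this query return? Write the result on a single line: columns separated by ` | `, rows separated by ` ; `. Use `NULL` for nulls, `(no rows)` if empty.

10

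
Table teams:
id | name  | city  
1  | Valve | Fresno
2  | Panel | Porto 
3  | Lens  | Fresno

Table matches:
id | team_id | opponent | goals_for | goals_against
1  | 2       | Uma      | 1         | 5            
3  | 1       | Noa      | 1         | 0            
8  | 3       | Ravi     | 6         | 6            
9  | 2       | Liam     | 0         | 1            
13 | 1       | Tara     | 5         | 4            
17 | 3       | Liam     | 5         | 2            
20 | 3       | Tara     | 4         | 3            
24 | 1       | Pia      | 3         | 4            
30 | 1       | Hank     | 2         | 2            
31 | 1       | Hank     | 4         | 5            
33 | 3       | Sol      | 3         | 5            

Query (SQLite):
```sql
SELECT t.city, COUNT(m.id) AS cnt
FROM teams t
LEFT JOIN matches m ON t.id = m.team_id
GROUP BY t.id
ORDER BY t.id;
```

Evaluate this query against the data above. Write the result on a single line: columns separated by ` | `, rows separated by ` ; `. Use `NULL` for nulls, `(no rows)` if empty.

LEFT JOIN keeps every teams row; unmatched ones get NULL for matches columns.
Group by teams.id and compute COUNT(m.id). COUNT(col) of an all-NULL group is 0.
  1: ids {3, 13, 24, 30, 31} → COUNT(m.id)=5
  2: ids {1, 9} → COUNT(m.id)=2
  3: ids {8, 17, 20, 33} → COUNT(m.id)=4

Fresno | 5 ; Porto | 2 ; Fresno | 4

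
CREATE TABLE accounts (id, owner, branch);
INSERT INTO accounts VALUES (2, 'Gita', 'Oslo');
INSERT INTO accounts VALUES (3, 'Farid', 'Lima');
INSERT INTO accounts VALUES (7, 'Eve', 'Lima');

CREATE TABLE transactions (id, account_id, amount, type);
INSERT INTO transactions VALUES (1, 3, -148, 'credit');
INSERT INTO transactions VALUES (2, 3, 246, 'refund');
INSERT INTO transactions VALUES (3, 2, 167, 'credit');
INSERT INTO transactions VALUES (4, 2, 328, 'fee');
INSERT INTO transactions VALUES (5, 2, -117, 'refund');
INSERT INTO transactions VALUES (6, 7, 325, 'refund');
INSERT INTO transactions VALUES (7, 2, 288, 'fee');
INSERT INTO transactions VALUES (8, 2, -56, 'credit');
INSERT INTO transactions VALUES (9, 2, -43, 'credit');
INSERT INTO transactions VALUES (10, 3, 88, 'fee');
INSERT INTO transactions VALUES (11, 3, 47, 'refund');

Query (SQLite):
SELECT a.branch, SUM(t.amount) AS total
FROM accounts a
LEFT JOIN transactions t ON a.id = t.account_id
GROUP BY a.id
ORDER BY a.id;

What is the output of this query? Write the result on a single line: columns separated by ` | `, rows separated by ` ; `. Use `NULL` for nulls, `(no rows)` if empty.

LEFT JOIN keeps every accounts row; unmatched ones get NULL for transactions columns.
Group by accounts.id and compute SUM(t.amount). SUM over an all-NULL group is NULL.
  2: ids {3, 4, 5, 7, 8, 9} → SUM(t.amount)=567
  3: ids {1, 2, 10, 11} → SUM(t.amount)=233
  7: ids {6} → SUM(t.amount)=325

Oslo | 567 ; Lima | 233 ; Lima | 325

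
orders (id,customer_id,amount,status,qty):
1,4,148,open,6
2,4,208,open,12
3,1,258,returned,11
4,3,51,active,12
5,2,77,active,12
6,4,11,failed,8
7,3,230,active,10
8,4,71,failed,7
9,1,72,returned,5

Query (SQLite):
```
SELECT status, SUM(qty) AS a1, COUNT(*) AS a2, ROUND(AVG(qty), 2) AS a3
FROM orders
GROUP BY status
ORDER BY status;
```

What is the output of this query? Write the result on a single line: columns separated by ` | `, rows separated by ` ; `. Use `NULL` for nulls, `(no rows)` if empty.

active | 34 | 3 | 11.33 ; failed | 15 | 2 | 7.5 ; open | 18 | 2 | 9 ; returned | 16 | 2 | 8

Group orders by status.
Per group compute: SUM(qty), COUNT(*), ROUND(AVG(qty), 2).
  active: ids {4, 5, 7} → SUM(qty)=34, COUNT(*)=3, ROUND(AVG(qty), 2)=11.33
  failed: ids {6, 8} → SUM(qty)=15, COUNT(*)=2, ROUND(AVG(qty), 2)=7.5
  open: ids {1, 2} → SUM(qty)=18, COUNT(*)=2, ROUND(AVG(qty), 2)=9
  returned: ids {3, 9} → SUM(qty)=16, COUNT(*)=2, ROUND(AVG(qty), 2)=8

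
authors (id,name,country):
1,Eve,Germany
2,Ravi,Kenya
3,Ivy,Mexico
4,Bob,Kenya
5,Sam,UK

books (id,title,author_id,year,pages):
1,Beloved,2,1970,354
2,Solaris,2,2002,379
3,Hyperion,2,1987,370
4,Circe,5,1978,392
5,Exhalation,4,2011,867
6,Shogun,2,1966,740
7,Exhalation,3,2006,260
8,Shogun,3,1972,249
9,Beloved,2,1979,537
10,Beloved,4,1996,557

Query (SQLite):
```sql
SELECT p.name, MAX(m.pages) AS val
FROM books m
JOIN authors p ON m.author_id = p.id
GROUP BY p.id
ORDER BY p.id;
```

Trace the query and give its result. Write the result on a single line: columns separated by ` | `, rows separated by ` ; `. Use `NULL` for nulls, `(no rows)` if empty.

Join each books row to its authors via author_id.
Group joined rows by authors.id; compute MAX(m.pages) per group.
  2: ids {1, 2, 3, 6, 9} → MAX(m.pages)=740
  3: ids {7, 8} → MAX(m.pages)=260
  4: ids {5, 10} → MAX(m.pages)=867
  5: ids {4} → MAX(m.pages)=392

Ravi | 740 ; Ivy | 260 ; Bob | 867 ; Sam | 392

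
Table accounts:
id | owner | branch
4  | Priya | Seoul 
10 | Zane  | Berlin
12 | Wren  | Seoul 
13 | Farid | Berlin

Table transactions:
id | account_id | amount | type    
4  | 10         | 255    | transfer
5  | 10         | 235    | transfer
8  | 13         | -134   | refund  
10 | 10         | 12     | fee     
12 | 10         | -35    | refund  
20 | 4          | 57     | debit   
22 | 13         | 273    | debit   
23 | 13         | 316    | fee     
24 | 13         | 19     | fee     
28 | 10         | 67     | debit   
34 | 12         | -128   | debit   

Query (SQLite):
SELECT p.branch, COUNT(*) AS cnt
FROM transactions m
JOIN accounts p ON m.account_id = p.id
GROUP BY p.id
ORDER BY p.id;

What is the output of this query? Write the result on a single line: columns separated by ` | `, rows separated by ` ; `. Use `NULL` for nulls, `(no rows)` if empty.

Seoul | 1 ; Berlin | 5 ; Seoul | 1 ; Berlin | 4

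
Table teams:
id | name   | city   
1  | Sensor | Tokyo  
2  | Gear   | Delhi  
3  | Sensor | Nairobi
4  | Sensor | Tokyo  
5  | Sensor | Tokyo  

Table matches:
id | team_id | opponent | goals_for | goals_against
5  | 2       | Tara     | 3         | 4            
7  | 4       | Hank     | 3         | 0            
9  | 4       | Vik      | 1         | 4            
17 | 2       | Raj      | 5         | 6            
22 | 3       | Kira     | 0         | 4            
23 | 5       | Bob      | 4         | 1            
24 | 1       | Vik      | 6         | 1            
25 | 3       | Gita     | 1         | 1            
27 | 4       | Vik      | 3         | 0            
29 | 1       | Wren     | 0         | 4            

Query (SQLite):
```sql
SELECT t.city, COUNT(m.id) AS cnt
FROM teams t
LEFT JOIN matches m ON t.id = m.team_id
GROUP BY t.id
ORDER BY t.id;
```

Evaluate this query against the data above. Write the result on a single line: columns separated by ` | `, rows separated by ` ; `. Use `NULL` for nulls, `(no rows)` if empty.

Tokyo | 2 ; Delhi | 2 ; Nairobi | 2 ; Tokyo | 3 ; Tokyo | 1

LEFT JOIN keeps every teams row; unmatched ones get NULL for matches columns.
Group by teams.id and compute COUNT(m.id). COUNT(col) of an all-NULL group is 0.
  1: ids {24, 29} → COUNT(m.id)=2
  2: ids {5, 17} → COUNT(m.id)=2
  3: ids {22, 25} → COUNT(m.id)=2
  4: ids {7, 9, 27} → COUNT(m.id)=3
  5: ids {23} → COUNT(m.id)=1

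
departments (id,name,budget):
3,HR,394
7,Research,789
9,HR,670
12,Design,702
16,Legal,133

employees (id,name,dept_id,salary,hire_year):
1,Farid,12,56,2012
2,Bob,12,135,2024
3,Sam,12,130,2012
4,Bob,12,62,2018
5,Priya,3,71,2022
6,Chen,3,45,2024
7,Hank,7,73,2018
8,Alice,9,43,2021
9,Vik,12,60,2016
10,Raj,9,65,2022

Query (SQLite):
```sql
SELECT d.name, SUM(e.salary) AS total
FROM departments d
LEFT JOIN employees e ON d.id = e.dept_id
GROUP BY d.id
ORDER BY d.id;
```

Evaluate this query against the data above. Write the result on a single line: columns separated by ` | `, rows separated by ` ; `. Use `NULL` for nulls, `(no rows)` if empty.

HR | 116 ; Research | 73 ; HR | 108 ; Design | 443 ; Legal | NULL

LEFT JOIN keeps every departments row; unmatched ones get NULL for employees columns.
Group by departments.id and compute SUM(e.salary). SUM over an all-NULL group is NULL.
  3: ids {5, 6} → SUM(e.salary)=116
  7: ids {7} → SUM(e.salary)=73
  9: ids {8, 10} → SUM(e.salary)=108
  12: ids {1, 2, 3, 4, 9} → SUM(e.salary)=443
  16: ids {—} → SUM(e.salary)=NULL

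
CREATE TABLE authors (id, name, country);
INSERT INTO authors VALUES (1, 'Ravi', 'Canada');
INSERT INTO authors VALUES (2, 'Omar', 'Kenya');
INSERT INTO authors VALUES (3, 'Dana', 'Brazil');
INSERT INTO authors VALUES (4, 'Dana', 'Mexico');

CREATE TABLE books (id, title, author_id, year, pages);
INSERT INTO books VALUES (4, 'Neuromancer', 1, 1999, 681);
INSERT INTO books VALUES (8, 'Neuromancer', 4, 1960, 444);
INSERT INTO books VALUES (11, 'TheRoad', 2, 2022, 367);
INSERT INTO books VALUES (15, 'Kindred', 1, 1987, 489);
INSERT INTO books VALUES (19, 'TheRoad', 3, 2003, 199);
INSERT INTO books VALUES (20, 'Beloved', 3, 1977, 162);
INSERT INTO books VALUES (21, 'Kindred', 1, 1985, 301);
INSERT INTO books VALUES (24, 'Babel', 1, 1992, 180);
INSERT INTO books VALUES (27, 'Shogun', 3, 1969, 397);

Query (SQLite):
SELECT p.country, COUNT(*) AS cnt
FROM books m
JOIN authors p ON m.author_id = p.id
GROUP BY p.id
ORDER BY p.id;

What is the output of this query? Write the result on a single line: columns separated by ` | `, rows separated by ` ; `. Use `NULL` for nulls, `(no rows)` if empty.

Canada | 4 ; Kenya | 1 ; Brazil | 3 ; Mexico | 1

Join each books row to its authors via author_id.
Group joined rows by authors.id; compute COUNT(*) per group.
  1: ids {4, 15, 21, 24} → COUNT(*)=4
  2: ids {11} → COUNT(*)=1
  3: ids {19, 20, 27} → COUNT(*)=3
  4: ids {8} → COUNT(*)=1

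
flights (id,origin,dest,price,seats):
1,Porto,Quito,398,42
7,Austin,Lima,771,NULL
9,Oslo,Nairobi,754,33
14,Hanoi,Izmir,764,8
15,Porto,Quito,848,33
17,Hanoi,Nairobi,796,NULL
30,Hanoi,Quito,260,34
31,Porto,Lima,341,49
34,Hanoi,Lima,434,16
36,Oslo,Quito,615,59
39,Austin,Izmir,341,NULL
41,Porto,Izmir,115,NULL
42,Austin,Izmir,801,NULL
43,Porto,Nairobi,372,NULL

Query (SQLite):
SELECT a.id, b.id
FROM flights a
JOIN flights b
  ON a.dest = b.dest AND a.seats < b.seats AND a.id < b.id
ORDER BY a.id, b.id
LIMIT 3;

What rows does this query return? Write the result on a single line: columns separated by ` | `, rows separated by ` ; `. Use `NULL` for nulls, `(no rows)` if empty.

1 | 36 ; 15 | 30 ; 15 | 36

Pairs (a,b) with same dest, a.seats < b.seats, a.id < b.id.
dest groups: Izmir:{14,39,41,42} Lima:{7,31,34} Nairobi:{9,17,43} Quito:{1,15,30,36}
Ordered by (a.id, b.id); first 3.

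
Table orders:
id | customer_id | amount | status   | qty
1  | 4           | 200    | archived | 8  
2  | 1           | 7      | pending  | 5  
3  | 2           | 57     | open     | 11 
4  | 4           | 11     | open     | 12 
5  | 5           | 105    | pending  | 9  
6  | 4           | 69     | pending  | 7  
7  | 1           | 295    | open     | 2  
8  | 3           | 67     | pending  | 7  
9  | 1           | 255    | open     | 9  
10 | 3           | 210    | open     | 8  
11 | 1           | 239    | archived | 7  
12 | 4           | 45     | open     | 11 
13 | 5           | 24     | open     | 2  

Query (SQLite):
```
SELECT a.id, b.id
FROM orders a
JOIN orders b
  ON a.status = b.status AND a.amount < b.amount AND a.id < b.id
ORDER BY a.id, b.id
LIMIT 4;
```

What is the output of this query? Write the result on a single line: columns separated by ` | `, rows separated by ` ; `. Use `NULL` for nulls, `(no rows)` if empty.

Pairs (a,b) with same status, a.amount < b.amount, a.id < b.id.
status groups: archived:{1,11} open:{3,4,7,9,10,12,13} pending:{2,5,6,8}
Ordered by (a.id, b.id); first 4.

1 | 11 ; 2 | 5 ; 2 | 6 ; 2 | 8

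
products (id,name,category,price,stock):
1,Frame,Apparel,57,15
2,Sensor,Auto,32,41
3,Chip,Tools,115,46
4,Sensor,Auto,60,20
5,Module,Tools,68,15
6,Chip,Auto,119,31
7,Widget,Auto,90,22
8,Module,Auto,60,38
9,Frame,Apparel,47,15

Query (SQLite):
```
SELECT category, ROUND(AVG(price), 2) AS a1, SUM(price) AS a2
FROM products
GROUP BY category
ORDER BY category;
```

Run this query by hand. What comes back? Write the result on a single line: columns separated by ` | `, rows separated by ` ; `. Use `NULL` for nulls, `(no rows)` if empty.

Apparel | 52 | 104 ; Auto | 72.2 | 361 ; Tools | 91.5 | 183

Group products by category.
Per group compute: ROUND(AVG(price), 2), SUM(price).
  Apparel: ids {1, 9} → ROUND(AVG(price), 2)=52, SUM(price)=104
  Auto: ids {2, 4, 6, 7, 8} → ROUND(AVG(price), 2)=72.2, SUM(price)=361
  Tools: ids {3, 5} → ROUND(AVG(price), 2)=91.5, SUM(price)=183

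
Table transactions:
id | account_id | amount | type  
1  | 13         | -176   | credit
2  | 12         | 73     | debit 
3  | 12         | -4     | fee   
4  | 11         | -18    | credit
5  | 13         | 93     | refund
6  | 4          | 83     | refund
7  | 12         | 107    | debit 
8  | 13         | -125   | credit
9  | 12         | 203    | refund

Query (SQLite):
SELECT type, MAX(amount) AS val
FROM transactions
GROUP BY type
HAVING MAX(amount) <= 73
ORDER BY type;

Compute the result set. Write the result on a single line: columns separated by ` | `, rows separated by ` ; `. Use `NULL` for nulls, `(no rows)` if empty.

credit | -18 ; fee | -4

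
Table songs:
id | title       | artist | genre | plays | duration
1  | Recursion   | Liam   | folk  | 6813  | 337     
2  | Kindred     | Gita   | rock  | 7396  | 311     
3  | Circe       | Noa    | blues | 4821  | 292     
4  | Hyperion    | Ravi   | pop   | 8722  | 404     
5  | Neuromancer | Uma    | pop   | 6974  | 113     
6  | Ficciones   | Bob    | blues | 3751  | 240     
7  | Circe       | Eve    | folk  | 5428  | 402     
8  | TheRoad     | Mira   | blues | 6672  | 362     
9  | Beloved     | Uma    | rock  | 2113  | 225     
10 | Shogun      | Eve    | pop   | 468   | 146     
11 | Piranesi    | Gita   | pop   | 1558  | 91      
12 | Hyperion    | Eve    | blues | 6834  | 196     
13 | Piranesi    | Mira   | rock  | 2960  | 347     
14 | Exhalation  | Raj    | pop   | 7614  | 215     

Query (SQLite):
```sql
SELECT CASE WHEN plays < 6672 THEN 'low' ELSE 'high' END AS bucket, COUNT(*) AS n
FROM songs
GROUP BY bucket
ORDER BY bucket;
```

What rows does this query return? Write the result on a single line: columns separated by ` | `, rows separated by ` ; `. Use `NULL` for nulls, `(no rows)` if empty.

high | 7 ; low | 7

Bucket rows by plays < 6672 → 'low' else 'high'; count each bucket.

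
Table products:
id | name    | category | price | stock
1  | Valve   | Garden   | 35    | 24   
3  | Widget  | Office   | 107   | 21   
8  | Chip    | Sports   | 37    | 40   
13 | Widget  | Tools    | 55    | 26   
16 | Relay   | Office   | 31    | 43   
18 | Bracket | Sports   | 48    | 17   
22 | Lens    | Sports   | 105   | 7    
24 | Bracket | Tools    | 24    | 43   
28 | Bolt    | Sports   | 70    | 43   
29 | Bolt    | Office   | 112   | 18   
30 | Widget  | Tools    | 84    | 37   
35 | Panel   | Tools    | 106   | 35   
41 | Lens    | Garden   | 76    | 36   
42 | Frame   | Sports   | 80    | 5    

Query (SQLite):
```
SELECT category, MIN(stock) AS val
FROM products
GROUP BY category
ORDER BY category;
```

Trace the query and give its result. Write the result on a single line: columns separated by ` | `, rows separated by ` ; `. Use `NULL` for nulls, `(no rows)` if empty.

Garden | 24 ; Office | 18 ; Sports | 5 ; Tools | 26

Partition products by category; compute MIN(stock) within each group.
  Garden: ids {1, 41} → MIN(stock)=24
  Office: ids {3, 16, 29} → MIN(stock)=18
  Sports: ids {8, 18, 22, 28, 42} → MIN(stock)=5
  Tools: ids {13, 24, 30, 35} → MIN(stock)=26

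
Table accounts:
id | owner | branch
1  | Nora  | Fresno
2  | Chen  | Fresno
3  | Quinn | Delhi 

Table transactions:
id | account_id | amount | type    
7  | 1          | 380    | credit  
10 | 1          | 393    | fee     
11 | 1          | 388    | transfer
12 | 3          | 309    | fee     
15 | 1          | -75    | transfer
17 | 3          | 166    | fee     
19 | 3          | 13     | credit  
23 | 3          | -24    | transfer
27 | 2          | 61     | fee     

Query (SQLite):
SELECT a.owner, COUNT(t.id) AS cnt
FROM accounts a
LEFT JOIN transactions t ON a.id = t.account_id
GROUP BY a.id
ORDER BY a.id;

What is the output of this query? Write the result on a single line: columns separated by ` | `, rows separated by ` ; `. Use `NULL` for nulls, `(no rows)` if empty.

LEFT JOIN keeps every accounts row; unmatched ones get NULL for transactions columns.
Group by accounts.id and compute COUNT(t.id). COUNT(col) of an all-NULL group is 0.
  1: ids {7, 10, 11, 15} → COUNT(t.id)=4
  2: ids {27} → COUNT(t.id)=1
  3: ids {12, 17, 19, 23} → COUNT(t.id)=4

Nora | 4 ; Chen | 1 ; Quinn | 4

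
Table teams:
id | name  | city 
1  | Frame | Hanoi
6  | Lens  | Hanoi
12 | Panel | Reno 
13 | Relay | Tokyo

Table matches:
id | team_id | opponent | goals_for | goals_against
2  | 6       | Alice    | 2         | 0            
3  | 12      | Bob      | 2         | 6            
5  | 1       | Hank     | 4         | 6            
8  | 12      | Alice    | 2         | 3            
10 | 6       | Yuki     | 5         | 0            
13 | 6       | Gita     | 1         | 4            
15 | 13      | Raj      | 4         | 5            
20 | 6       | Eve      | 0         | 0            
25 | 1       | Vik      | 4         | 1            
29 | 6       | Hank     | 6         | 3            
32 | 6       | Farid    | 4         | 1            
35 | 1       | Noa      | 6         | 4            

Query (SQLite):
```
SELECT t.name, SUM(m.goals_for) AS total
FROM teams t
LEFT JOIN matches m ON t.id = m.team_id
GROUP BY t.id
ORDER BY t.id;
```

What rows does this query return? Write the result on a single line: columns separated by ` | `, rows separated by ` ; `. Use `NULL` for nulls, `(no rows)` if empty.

Frame | 14 ; Lens | 18 ; Panel | 4 ; Relay | 4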